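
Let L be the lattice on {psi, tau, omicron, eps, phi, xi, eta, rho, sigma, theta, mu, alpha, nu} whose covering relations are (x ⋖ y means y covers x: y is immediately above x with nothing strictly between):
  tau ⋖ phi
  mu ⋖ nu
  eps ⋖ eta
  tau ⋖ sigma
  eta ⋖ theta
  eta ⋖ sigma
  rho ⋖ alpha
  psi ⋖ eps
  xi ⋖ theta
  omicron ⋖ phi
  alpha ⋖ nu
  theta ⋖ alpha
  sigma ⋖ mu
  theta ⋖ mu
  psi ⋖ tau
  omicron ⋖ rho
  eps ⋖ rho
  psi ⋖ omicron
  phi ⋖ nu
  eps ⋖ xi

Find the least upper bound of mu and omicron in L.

nu

Common upper bounds of {mu, omicron}: nu.
The least among these is nu.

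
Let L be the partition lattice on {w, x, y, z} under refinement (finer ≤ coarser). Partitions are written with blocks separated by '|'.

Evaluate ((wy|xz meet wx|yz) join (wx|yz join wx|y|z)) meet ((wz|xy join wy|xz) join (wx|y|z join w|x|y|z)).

wx|yz

wy|xz ∧ wx|yz = w|x|y|z
wx|yz ∨ wx|y|z = wx|yz
w|x|y|z ∨ wx|yz = wx|yz
wz|xy ∨ wy|xz = wxyz
wx|y|z ∨ w|x|y|z = wx|y|z
wxyz ∨ wx|y|z = wxyz
wx|yz ∧ wxyz = wx|yz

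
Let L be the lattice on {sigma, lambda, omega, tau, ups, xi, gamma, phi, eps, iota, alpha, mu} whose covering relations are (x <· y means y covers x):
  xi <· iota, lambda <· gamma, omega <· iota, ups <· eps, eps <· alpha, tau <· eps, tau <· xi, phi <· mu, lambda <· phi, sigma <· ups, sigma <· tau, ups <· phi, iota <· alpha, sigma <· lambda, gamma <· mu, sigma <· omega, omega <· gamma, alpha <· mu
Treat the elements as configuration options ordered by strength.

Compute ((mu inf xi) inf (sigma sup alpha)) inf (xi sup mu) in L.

mu ∧ xi = xi
sigma ∨ alpha = alpha
xi ∧ alpha = xi
xi ∨ mu = mu
xi ∧ mu = xi

xi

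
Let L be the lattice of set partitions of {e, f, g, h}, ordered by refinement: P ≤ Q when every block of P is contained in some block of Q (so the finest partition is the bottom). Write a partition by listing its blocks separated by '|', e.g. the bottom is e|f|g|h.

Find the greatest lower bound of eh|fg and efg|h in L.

e|fg|h

Common lower bounds of {eh|fg, efg|h}: e|fg|h, e|f|g|h.
The greatest among these is e|fg|h.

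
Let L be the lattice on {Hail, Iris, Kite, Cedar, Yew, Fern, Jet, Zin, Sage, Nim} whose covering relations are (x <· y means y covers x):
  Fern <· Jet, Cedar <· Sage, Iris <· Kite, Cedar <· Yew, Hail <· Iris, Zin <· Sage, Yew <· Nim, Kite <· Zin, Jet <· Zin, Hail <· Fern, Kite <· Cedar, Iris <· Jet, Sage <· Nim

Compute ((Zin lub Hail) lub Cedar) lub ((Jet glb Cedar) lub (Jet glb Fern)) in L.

Sage

Zin ∨ Hail = Zin
Zin ∨ Cedar = Sage
Jet ∧ Cedar = Iris
Jet ∧ Fern = Fern
Iris ∨ Fern = Jet
Sage ∨ Jet = Sage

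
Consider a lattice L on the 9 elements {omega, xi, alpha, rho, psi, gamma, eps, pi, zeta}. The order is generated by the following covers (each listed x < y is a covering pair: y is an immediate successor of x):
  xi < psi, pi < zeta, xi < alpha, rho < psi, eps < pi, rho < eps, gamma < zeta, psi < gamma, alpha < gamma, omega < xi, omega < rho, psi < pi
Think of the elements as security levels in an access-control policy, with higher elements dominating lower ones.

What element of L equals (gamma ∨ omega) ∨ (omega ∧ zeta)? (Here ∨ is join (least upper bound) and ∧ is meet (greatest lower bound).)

gamma ∨ omega = gamma
omega ∧ zeta = omega
gamma ∨ omega = gamma

gamma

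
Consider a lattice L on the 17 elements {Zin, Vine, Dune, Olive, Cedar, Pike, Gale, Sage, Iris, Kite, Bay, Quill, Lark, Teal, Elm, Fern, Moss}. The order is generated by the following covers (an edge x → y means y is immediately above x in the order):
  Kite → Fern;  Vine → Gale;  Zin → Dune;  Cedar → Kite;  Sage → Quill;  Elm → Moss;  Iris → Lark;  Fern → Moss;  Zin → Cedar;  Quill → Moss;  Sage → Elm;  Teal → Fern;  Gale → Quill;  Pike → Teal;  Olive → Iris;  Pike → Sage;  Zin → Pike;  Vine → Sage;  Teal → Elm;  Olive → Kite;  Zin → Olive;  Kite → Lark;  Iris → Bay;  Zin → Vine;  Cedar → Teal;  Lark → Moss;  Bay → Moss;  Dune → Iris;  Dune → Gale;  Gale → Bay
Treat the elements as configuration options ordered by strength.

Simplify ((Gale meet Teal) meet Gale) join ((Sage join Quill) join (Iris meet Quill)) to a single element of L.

Quill

Gale ∧ Teal = Zin
Zin ∧ Gale = Zin
Sage ∨ Quill = Quill
Iris ∧ Quill = Dune
Quill ∨ Dune = Quill
Zin ∨ Quill = Quill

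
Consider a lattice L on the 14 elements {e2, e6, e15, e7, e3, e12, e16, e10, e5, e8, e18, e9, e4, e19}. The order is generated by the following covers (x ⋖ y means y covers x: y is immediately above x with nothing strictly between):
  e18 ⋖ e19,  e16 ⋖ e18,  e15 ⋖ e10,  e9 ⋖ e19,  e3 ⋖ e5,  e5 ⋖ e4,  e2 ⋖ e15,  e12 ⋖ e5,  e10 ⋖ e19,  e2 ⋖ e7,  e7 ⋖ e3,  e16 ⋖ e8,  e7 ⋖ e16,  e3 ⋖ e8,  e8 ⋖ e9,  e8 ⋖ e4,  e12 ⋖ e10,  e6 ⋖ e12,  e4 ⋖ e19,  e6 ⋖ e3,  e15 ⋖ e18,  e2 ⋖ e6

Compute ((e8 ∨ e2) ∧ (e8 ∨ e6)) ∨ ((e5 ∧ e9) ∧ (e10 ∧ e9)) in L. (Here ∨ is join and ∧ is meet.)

e8 ∨ e2 = e8
e8 ∨ e6 = e8
e8 ∧ e8 = e8
e5 ∧ e9 = e3
e10 ∧ e9 = e6
e3 ∧ e6 = e6
e8 ∨ e6 = e8

e8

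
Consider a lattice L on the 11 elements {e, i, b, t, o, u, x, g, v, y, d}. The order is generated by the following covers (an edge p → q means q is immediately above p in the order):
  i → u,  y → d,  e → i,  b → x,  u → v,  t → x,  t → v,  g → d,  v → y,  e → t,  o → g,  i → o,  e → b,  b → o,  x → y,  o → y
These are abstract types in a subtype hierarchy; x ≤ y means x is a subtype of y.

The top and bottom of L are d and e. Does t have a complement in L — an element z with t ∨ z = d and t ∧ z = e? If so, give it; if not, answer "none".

Need z with t ∨ z = d and t ∧ z = e.
Checking each element gives: g.

g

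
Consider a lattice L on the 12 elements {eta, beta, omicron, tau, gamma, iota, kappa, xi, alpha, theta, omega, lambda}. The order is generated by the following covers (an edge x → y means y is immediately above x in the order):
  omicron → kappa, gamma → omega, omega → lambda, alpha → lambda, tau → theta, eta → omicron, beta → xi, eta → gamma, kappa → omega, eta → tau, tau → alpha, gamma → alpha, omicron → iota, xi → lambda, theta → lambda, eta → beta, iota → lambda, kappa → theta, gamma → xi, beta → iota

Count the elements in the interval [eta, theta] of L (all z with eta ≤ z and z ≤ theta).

The interval [eta, theta] = {eta, kappa, omicron, tau, theta}, which has 5 elements.

5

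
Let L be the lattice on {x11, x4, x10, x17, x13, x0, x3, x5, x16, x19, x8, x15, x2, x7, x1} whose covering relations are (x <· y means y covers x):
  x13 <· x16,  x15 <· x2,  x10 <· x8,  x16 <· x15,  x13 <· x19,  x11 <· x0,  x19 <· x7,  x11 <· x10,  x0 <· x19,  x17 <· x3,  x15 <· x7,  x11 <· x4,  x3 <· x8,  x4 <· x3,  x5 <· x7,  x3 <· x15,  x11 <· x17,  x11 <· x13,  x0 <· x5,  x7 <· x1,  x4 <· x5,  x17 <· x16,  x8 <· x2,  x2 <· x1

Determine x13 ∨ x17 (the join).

Common upper bounds of {x13, x17}: x1, x15, x16, x2, x7.
The least among these is x16.

x16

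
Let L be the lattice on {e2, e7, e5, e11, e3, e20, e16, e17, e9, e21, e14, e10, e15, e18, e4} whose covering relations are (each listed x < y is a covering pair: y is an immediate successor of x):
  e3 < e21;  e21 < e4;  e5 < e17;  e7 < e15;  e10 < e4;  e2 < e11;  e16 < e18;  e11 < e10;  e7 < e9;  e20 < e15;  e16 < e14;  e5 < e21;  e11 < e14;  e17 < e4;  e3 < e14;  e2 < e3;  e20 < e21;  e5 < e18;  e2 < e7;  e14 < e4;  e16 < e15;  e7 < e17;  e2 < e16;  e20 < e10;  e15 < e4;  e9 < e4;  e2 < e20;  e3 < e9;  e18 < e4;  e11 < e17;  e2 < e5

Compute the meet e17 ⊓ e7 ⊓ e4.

e7

Common lower bounds of {e17, e7, e4}: e2, e7.
The greatest among these is e7.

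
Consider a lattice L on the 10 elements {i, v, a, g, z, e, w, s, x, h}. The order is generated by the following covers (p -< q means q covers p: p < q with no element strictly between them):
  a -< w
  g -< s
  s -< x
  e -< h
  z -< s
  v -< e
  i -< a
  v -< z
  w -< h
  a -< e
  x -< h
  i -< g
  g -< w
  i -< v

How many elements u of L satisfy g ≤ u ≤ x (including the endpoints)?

The interval [g, x] = {g, s, x}, which has 3 elements.

3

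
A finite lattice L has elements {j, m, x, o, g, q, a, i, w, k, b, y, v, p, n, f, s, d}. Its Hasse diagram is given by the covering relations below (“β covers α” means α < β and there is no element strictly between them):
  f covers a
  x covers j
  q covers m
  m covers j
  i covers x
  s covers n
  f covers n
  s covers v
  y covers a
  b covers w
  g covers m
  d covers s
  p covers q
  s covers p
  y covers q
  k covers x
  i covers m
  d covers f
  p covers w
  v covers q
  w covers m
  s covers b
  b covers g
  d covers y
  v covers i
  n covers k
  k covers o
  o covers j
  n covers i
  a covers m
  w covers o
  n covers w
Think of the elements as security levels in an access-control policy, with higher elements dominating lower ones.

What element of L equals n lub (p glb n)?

n

p ∧ n = w
n ∨ w = n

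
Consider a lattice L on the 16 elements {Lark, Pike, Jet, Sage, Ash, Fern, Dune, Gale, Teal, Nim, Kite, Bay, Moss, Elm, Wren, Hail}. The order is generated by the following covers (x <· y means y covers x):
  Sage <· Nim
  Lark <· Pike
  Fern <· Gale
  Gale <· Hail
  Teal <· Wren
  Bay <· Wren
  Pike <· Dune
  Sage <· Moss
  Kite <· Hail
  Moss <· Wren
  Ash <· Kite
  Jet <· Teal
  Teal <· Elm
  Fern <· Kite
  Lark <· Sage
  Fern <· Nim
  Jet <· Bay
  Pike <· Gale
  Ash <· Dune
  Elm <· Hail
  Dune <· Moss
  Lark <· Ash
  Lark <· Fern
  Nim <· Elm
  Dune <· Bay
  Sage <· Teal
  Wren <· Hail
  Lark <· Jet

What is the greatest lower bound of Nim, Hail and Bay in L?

Lark

Common lower bounds of {Nim, Hail, Bay}: Lark.
The greatest among these is Lark.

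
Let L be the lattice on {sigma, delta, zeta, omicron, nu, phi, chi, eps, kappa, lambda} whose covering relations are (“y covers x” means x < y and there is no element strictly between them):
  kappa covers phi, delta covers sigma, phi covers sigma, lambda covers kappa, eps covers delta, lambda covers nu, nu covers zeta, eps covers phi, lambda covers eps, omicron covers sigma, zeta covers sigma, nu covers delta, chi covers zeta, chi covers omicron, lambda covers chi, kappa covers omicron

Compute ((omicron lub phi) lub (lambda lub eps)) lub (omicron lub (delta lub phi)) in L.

lambda

omicron ∨ phi = kappa
lambda ∨ eps = lambda
kappa ∨ lambda = lambda
delta ∨ phi = eps
omicron ∨ eps = lambda
lambda ∨ lambda = lambda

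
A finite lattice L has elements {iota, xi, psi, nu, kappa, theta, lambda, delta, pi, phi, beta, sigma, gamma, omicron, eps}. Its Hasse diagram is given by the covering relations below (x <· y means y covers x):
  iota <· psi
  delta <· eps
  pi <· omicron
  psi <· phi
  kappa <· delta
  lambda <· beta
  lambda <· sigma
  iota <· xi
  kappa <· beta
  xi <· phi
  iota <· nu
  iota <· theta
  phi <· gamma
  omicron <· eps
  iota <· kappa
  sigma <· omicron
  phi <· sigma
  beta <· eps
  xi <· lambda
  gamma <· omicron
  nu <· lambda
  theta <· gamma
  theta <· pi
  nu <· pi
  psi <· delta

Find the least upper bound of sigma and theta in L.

omicron

Common upper bounds of {sigma, theta}: eps, omicron.
The least among these is omicron.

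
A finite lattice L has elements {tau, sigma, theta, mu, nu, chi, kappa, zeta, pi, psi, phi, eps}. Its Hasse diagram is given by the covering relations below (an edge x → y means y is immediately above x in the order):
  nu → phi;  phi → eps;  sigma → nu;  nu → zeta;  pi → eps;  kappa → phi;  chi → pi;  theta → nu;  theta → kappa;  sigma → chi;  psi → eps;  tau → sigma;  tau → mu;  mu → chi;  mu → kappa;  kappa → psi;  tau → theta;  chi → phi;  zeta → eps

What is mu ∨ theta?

Common upper bounds of {mu, theta}: eps, kappa, phi, psi.
The least among these is kappa.

kappa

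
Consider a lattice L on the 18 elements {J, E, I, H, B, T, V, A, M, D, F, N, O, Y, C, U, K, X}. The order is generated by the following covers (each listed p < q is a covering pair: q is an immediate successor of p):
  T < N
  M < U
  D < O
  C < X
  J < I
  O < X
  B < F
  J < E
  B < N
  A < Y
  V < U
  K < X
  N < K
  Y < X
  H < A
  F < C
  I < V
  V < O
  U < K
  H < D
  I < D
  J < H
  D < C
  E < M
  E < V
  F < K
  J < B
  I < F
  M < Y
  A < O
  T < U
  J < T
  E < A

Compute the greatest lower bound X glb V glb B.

Common lower bounds of {X, V, B}: J.
The greatest among these is J.

J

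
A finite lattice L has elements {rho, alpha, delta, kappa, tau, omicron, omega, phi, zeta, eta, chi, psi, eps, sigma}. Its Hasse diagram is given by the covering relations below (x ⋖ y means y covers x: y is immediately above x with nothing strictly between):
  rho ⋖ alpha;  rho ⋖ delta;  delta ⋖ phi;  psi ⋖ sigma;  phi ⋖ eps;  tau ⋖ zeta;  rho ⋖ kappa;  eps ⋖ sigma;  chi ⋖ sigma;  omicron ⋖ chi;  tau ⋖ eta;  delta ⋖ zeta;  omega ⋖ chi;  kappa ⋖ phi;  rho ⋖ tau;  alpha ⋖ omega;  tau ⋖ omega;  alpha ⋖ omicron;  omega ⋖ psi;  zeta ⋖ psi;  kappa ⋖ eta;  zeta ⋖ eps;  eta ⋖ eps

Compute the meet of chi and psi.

Common lower bounds of {chi, psi}: alpha, omega, rho, tau.
The greatest among these is omega.

omega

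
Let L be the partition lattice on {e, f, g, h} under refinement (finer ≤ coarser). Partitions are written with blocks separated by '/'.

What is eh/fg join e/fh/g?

The join of eh/fg and e/fh/g merges any blocks that overlap across the partitions, giving efgh.

efgh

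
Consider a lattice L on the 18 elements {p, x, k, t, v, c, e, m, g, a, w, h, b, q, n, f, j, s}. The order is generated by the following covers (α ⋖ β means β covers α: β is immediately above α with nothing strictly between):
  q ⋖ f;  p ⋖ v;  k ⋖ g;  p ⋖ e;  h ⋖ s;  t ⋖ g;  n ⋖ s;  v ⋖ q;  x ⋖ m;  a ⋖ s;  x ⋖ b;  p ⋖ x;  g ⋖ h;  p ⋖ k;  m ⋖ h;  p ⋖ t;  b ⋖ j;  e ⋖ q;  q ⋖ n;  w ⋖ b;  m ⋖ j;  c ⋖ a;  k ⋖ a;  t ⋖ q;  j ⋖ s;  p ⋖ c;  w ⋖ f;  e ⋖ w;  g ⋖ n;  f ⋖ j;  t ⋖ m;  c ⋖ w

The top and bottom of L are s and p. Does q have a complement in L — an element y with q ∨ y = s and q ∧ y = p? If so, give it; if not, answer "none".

Need y with q ∨ y = s and q ∧ y = p.
Checking each element gives: a.

a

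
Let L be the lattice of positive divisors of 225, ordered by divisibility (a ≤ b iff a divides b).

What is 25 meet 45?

5

In the divisibility order, the meet is the greatest common divisor: gcd(25, 45) = 5.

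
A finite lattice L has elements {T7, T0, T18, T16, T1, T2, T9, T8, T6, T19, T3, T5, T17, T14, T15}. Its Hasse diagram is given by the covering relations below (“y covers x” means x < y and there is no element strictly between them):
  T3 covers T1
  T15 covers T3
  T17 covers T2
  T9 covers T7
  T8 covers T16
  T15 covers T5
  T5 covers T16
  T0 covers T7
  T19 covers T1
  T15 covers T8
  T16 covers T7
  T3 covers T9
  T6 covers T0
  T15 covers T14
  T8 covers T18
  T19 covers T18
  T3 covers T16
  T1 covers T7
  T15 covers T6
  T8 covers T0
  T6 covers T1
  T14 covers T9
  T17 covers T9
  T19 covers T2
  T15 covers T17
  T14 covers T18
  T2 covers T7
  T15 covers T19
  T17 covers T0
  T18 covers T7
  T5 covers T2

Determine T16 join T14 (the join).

T15

Common upper bounds of {T16, T14}: T15.
The least among these is T15.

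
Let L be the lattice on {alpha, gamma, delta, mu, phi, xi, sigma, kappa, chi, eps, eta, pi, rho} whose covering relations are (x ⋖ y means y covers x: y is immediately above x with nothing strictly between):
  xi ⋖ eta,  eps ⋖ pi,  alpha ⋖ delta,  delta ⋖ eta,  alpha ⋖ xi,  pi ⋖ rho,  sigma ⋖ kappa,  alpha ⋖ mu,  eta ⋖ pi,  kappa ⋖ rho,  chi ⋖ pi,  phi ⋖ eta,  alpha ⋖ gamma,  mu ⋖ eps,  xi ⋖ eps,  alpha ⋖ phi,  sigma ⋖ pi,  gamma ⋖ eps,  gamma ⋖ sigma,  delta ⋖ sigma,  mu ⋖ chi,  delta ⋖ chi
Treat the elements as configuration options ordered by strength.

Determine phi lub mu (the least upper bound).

Common upper bounds of {phi, mu}: pi, rho.
The least among these is pi.

pi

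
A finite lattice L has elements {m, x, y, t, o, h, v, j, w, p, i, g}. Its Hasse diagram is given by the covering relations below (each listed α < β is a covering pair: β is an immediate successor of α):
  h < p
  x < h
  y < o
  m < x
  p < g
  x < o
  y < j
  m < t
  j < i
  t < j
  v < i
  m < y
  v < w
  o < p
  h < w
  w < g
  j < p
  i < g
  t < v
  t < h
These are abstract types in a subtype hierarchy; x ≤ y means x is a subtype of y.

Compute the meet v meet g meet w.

Common lower bounds of {v, g, w}: m, t, v.
The greatest among these is v.

v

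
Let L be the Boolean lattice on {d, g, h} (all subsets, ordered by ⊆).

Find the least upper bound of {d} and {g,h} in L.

Common upper bounds of {{d}, {g,h}}: {d,g,h}.
The least among these is {d,g,h}.

{d,g,h}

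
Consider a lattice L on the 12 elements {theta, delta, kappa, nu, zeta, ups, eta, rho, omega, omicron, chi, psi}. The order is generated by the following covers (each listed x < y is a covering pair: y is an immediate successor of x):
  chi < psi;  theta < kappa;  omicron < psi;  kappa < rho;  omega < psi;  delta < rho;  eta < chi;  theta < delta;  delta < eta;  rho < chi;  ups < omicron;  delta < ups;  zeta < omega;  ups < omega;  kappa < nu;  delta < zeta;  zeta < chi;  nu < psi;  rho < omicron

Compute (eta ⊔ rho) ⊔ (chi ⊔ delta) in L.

chi

eta ∨ rho = chi
chi ∨ delta = chi
chi ∨ chi = chi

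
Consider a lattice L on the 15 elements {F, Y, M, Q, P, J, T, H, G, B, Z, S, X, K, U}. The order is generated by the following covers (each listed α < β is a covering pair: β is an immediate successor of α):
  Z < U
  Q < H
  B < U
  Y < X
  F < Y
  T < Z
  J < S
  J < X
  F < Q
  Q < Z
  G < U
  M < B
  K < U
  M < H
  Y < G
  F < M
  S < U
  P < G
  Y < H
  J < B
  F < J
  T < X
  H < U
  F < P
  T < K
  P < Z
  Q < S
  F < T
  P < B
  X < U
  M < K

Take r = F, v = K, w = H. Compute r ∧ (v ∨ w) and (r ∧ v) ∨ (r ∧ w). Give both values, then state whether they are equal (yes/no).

F; F; yes

v ∨ w = U, so r ∧ (v ∨ w) = F ∧ U = F.
r ∧ v = F and r ∧ w = F, so (r ∧ v) ∨ (r ∧ w) = F ∨ F = F.
Equal: yes.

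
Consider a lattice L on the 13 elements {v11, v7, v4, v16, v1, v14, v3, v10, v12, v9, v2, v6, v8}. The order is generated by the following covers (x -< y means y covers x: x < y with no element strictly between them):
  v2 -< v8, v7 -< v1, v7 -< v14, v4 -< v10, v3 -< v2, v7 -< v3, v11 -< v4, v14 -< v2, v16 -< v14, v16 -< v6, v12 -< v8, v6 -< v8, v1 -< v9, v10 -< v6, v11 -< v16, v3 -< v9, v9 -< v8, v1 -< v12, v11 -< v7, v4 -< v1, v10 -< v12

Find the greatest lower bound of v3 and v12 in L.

v7

Common lower bounds of {v3, v12}: v11, v7.
The greatest among these is v7.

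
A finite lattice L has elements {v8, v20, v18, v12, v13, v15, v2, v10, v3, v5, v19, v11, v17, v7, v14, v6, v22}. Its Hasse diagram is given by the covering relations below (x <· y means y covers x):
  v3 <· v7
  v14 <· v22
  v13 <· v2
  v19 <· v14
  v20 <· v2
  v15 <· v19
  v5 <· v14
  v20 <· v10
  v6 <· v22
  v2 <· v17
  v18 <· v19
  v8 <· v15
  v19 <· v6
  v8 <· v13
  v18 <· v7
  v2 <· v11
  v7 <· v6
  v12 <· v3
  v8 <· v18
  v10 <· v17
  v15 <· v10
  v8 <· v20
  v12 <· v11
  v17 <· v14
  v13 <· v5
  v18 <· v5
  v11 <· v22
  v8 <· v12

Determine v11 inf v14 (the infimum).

Common lower bounds of {v11, v14}: v13, v2, v20, v8.
The greatest among these is v2.

v2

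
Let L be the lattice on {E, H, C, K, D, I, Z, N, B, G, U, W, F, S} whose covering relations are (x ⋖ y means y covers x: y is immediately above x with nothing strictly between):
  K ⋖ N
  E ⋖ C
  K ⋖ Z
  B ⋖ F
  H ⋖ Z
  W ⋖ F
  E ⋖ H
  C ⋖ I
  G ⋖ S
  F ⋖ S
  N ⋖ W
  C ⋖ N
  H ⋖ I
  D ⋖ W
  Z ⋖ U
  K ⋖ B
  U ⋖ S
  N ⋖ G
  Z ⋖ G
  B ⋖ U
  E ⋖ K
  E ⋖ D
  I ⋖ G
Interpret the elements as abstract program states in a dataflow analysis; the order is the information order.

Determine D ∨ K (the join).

W

Common upper bounds of {D, K}: F, S, W.
The least among these is W.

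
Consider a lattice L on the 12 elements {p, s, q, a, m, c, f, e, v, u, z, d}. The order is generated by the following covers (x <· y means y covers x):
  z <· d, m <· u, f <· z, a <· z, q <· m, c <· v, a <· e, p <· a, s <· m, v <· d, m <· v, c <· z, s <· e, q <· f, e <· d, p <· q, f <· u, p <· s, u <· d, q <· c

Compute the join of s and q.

m

Common upper bounds of {s, q}: d, m, u, v.
The least among these is m.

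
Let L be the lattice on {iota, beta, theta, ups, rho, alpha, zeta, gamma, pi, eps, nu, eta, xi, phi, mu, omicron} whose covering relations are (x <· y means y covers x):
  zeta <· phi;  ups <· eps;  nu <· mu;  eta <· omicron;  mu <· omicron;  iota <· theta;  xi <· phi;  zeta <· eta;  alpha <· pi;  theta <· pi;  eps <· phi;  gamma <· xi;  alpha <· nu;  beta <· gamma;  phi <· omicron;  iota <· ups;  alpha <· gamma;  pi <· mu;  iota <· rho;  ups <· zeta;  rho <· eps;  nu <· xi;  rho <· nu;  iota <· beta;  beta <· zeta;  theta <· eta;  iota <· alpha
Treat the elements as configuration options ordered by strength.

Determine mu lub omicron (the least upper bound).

Common upper bounds of {mu, omicron}: omicron.
The least among these is omicron.

omicron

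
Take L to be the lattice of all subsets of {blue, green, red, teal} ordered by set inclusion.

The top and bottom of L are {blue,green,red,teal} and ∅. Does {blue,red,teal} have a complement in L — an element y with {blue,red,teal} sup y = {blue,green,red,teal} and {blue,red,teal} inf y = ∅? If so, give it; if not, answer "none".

{green}

Need y with {blue,red,teal} ∨ y = {blue,green,red,teal} and {blue,red,teal} ∧ y = ∅.
Checking each element gives: {green}.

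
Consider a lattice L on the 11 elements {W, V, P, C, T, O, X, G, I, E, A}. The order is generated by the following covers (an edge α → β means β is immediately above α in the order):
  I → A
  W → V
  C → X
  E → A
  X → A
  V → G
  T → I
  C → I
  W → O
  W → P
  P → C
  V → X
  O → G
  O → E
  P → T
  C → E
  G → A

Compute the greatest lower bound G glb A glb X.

Common lower bounds of {G, A, X}: V, W.
The greatest among these is V.

V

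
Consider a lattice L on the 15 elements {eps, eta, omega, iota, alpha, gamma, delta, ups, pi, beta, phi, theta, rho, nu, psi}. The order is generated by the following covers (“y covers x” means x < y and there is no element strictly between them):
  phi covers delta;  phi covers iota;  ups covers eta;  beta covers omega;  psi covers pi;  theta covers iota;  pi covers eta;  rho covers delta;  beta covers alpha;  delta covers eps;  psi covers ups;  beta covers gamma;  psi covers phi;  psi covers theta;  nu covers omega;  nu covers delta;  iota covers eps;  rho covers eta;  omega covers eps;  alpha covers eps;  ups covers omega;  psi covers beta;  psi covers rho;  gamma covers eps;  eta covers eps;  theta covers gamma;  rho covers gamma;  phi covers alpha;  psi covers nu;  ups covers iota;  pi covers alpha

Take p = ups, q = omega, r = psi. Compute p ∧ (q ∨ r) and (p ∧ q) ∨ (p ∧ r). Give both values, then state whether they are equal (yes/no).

q ∨ r = psi, so p ∧ (q ∨ r) = ups ∧ psi = ups.
p ∧ q = omega and p ∧ r = ups, so (p ∧ q) ∨ (p ∧ r) = omega ∨ ups = ups.
Equal: yes.

ups; ups; yes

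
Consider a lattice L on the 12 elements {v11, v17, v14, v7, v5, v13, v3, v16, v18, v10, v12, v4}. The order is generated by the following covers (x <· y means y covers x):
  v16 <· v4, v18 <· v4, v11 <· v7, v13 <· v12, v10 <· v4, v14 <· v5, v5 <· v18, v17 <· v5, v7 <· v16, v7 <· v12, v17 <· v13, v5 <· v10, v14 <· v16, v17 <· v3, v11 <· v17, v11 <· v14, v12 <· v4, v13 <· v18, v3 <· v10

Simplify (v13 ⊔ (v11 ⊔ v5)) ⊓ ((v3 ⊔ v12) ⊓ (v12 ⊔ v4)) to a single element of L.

v18

v11 ∨ v5 = v5
v13 ∨ v5 = v18
v3 ∨ v12 = v4
v12 ∨ v4 = v4
v4 ∧ v4 = v4
v18 ∧ v4 = v18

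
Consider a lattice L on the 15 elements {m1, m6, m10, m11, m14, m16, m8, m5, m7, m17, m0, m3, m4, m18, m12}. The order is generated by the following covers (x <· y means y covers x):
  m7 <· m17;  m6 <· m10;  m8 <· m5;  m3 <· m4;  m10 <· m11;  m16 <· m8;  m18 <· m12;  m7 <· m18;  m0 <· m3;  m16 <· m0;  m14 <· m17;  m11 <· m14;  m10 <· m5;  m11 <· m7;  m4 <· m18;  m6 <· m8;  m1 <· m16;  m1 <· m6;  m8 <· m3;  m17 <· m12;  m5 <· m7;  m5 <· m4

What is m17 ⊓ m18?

m7

Common lower bounds of {m17, m18}: m1, m10, m11, m16, m5, m6, m7, m8.
The greatest among these is m7.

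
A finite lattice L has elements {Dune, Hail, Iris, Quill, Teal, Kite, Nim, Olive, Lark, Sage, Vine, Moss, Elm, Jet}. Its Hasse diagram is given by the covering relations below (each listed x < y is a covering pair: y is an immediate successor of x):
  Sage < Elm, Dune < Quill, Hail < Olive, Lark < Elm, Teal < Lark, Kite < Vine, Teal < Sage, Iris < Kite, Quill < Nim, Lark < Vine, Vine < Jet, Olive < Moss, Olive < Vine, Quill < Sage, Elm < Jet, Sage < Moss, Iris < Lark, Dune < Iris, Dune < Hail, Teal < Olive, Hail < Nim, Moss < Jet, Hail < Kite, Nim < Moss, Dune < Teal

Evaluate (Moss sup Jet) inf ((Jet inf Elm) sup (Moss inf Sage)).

Elm

Moss ∨ Jet = Jet
Jet ∧ Elm = Elm
Moss ∧ Sage = Sage
Elm ∨ Sage = Elm
Jet ∧ Elm = Elm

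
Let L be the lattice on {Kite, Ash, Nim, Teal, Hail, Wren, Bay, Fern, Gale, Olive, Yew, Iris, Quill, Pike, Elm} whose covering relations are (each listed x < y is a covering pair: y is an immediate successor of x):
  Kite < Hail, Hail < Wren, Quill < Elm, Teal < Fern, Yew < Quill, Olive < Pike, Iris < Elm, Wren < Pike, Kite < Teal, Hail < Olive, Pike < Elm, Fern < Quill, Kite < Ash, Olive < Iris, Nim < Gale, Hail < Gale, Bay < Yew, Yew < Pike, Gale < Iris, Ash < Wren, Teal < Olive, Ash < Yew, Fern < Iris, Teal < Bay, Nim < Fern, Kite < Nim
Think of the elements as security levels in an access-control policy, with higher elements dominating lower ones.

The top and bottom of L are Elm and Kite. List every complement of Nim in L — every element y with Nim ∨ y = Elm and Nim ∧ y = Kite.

Need y with Nim ∨ y = Elm and Nim ∧ y = Kite.
Checking each element gives: Pike, Wren.

Pike, Wren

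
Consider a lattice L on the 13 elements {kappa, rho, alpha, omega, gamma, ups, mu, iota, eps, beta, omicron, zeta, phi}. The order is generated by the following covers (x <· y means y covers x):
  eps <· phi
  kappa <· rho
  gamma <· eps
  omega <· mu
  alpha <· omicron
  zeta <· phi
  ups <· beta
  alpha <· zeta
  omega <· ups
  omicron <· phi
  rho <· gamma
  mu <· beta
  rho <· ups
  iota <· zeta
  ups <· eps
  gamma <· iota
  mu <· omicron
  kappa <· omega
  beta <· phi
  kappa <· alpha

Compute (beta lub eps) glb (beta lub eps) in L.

beta ∨ eps = phi
beta ∨ eps = phi
phi ∧ phi = phi

phi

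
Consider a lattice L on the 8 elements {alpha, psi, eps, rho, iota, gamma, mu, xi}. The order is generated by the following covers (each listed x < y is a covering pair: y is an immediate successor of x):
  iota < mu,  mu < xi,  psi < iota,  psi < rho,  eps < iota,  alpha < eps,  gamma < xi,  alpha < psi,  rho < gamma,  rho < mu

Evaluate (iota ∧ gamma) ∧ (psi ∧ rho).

psi

iota ∧ gamma = psi
psi ∧ rho = psi
psi ∧ psi = psi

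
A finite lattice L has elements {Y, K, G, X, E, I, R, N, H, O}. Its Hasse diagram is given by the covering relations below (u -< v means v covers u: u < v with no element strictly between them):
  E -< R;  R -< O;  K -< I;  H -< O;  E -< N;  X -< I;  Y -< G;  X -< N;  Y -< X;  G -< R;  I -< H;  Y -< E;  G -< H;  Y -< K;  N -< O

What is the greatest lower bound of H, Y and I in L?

Common lower bounds of {H, Y, I}: Y.
The greatest among these is Y.

Y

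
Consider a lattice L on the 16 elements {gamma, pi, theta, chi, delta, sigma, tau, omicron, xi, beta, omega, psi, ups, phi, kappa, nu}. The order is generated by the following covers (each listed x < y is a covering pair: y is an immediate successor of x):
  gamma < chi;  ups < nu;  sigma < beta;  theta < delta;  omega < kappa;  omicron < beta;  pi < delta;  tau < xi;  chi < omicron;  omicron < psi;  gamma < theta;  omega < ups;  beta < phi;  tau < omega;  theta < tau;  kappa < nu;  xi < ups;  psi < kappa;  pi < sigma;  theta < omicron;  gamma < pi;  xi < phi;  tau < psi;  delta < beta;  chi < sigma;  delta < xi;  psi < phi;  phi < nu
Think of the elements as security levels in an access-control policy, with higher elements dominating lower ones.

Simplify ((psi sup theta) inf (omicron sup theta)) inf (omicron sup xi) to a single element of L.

psi ∨ theta = psi
omicron ∨ theta = omicron
psi ∧ omicron = omicron
omicron ∨ xi = phi
omicron ∧ phi = omicron

omicron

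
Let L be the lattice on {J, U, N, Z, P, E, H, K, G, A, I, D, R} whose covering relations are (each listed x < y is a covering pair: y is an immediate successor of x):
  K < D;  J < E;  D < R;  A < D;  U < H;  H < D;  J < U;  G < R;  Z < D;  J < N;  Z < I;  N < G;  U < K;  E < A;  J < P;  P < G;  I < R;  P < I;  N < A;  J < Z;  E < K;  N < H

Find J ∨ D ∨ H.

D

Common upper bounds of {J, D, H}: D, R.
The least among these is D.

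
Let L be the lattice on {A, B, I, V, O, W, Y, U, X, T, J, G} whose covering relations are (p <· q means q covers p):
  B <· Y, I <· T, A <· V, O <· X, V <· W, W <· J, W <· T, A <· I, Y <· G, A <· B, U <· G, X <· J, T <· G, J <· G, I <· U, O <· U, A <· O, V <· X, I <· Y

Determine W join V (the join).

W

Common upper bounds of {W, V}: G, J, T, W.
The least among these is W.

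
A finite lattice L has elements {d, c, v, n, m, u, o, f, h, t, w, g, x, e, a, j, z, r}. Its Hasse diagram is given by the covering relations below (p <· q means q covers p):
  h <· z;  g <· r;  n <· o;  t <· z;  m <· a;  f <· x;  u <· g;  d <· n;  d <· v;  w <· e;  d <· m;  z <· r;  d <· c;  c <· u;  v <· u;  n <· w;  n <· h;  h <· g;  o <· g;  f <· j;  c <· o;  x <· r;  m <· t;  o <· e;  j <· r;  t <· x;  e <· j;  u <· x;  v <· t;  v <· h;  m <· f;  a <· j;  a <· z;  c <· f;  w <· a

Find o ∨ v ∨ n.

Common upper bounds of {o, v, n}: g, r.
The least among these is g.

g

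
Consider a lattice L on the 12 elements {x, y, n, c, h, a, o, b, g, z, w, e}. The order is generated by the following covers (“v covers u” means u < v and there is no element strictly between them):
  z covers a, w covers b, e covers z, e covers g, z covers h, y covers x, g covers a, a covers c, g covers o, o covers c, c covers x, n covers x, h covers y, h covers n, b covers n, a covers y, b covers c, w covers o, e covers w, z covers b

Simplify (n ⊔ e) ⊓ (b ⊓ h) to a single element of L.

n ∨ e = e
b ∧ h = n
e ∧ n = n

n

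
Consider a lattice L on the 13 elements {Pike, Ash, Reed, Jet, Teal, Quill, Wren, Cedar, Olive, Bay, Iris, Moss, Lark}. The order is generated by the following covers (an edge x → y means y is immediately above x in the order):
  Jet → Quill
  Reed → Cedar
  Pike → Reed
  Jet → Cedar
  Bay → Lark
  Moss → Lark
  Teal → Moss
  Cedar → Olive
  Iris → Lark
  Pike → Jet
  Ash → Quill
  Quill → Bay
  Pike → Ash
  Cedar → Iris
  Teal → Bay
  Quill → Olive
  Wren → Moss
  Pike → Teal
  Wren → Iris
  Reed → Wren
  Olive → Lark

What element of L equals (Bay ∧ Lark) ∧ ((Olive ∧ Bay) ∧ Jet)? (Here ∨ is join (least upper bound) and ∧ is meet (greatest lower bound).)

Bay ∧ Lark = Bay
Olive ∧ Bay = Quill
Quill ∧ Jet = Jet
Bay ∧ Jet = Jet

Jet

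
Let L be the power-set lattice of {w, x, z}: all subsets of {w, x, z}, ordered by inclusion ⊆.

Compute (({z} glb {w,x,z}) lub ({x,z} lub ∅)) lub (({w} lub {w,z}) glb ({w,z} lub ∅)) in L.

{z} ∧ {w,x,z} = {z}
{x,z} ∨ ∅ = {x,z}
{z} ∨ {x,z} = {x,z}
{w} ∨ {w,z} = {w,z}
{w,z} ∨ ∅ = {w,z}
{w,z} ∧ {w,z} = {w,z}
{x,z} ∨ {w,z} = {w,x,z}

{w,x,z}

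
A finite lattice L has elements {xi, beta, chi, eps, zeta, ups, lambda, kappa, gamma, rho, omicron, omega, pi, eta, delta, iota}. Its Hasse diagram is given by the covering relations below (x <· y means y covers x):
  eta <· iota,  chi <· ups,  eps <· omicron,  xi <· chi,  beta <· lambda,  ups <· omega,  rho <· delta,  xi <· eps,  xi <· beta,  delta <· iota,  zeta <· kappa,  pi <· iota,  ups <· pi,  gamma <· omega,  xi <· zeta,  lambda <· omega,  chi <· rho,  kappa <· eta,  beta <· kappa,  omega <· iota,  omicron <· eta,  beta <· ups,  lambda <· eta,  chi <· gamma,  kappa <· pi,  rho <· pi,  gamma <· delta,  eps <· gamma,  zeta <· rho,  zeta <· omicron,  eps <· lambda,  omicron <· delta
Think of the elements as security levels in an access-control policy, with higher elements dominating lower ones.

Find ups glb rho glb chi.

Common lower bounds of {ups, rho, chi}: chi, xi.
The greatest among these is chi.

chi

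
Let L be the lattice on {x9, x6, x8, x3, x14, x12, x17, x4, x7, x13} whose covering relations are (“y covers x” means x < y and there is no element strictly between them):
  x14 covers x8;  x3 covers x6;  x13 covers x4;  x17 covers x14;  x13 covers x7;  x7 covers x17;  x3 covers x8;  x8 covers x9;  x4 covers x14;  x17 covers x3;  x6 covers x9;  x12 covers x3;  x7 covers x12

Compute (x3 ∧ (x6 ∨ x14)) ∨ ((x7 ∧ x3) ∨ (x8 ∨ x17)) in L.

x17

x6 ∨ x14 = x17
x3 ∧ x17 = x3
x7 ∧ x3 = x3
x8 ∨ x17 = x17
x3 ∨ x17 = x17
x3 ∨ x17 = x17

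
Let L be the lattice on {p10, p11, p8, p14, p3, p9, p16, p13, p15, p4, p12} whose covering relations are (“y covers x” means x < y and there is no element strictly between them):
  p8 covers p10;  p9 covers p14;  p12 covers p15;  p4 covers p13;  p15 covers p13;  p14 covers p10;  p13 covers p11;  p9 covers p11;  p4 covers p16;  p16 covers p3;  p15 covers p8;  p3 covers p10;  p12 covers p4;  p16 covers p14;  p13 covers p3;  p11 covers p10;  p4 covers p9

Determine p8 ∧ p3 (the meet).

Common lower bounds of {p8, p3}: p10.
The greatest among these is p10.

p10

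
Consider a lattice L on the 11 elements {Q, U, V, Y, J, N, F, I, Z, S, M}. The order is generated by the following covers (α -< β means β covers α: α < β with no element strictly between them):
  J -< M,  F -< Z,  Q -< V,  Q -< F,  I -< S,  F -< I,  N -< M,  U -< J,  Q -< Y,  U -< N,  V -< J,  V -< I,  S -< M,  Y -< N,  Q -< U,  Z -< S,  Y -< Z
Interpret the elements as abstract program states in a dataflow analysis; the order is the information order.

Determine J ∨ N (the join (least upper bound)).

M

Common upper bounds of {J, N}: M.
The least among these is M.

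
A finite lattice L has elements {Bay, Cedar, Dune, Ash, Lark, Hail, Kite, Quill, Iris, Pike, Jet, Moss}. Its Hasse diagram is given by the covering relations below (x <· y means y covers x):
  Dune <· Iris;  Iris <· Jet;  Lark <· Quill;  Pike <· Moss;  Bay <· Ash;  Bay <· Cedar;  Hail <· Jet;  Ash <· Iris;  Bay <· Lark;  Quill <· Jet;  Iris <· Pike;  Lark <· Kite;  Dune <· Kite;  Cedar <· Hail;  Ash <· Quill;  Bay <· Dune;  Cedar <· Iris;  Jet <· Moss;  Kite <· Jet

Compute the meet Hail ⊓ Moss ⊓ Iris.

Cedar

Common lower bounds of {Hail, Moss, Iris}: Bay, Cedar.
The greatest among these is Cedar.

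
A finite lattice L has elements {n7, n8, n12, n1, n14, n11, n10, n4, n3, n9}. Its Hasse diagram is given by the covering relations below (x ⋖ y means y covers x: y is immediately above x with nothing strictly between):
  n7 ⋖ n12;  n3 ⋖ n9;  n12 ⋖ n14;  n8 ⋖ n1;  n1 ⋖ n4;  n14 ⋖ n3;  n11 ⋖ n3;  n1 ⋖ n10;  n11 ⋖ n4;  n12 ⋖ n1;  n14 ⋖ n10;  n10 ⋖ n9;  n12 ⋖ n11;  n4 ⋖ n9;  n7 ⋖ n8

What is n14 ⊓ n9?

n14

Common lower bounds of {n14, n9}: n12, n14, n7.
The greatest among these is n14.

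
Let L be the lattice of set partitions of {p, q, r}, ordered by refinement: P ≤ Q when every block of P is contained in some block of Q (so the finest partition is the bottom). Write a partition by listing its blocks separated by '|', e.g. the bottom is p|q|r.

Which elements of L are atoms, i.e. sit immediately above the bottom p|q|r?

The atoms are exactly the elements that cover p|q|r: pq|r, pr|q, p|qr.

pq|r, pr|q, p|qr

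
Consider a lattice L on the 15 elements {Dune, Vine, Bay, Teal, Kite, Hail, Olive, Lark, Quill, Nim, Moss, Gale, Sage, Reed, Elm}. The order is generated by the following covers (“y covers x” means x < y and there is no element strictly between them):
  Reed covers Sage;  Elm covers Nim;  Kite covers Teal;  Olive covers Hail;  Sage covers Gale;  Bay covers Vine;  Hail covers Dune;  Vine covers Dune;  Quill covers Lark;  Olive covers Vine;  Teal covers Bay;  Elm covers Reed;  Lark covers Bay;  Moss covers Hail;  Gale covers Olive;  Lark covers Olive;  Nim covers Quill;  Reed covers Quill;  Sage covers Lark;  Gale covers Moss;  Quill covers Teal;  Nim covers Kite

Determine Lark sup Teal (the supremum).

Common upper bounds of {Lark, Teal}: Elm, Nim, Quill, Reed.
The least among these is Quill.

Quill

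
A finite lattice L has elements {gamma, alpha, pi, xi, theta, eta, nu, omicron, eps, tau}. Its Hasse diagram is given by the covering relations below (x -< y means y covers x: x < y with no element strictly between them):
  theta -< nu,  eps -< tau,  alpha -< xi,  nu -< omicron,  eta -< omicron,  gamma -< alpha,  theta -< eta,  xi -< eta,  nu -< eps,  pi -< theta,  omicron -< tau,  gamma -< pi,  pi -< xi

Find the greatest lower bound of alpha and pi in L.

Common lower bounds of {alpha, pi}: gamma.
The greatest among these is gamma.

gamma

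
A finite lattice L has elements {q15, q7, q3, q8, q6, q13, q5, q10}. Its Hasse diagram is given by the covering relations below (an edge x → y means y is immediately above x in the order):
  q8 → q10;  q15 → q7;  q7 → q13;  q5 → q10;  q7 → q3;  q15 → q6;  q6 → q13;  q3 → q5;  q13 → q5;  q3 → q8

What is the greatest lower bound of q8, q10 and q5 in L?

q3

Common lower bounds of {q8, q10, q5}: q15, q3, q7.
The greatest among these is q3.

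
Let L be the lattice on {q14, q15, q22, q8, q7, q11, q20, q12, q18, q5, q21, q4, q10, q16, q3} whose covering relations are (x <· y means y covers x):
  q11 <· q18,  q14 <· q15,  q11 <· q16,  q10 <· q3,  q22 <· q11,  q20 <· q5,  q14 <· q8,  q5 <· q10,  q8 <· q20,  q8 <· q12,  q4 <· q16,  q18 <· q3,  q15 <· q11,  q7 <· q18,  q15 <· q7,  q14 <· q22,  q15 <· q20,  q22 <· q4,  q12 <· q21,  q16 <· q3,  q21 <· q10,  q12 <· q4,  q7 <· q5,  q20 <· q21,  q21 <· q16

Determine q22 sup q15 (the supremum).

q11

Common upper bounds of {q22, q15}: q11, q16, q18, q3.
The least among these is q11.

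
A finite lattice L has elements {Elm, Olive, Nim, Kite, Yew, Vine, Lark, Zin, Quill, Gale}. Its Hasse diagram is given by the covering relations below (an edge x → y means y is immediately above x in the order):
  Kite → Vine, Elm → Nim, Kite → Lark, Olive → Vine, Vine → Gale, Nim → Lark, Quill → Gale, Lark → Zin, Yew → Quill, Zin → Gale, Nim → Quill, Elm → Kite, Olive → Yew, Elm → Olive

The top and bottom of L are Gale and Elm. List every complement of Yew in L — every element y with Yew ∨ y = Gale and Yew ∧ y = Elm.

Need y with Yew ∨ y = Gale and Yew ∧ y = Elm.
Checking each element gives: Kite, Lark, Zin.

Kite, Lark, Zin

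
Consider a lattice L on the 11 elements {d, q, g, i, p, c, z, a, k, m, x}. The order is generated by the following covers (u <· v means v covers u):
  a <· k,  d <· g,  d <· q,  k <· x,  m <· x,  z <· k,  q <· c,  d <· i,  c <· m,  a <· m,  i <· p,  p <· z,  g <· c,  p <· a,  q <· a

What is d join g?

g

Common upper bounds of {d, g}: c, g, m, x.
The least among these is g.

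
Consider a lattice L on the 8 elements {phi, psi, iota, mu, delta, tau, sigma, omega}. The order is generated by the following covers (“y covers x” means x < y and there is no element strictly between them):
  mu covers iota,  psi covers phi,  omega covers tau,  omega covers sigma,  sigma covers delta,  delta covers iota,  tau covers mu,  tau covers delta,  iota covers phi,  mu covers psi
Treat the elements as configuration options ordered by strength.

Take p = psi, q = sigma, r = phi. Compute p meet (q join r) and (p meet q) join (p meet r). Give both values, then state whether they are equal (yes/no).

q join r = sigma, so p meet (q join r) = psi meet sigma = phi.
p meet q = phi and p meet r = phi, so (p meet q) join (p meet r) = phi join phi = phi.
Equal: yes.

phi; phi; yes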